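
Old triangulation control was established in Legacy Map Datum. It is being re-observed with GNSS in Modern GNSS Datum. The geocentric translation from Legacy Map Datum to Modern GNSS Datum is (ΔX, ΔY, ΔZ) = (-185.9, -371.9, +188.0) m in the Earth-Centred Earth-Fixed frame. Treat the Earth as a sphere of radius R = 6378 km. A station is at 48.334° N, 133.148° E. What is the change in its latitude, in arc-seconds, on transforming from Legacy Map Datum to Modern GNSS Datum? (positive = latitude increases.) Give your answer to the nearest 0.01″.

sin φ = 0.747033, cos φ = 0.664787, sin λ = 0.729590, cos λ = -0.683885.
North component: ΔN = −sin φ cos λ·ΔX − sin φ sin λ·ΔY + cos φ·ΔZ = −(0.747033)(-0.683885)(-185.9) − (0.747033)(0.729590)(-371.9) + (0.664787)(188.0) = 232.70 m.
1° of latitude spans πR/180 = 111317 m, so Δφ = 232.70 / 111317 × 3600 = 7.526″.

Δφ = 7.53″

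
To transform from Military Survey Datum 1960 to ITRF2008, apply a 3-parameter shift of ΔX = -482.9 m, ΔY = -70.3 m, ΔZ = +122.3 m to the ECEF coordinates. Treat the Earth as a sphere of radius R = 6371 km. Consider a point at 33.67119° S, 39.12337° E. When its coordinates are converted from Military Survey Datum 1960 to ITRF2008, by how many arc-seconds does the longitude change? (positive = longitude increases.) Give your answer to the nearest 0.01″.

Δλ = 9.73″

sin φ = -0.554426, cos φ = 0.832233, sin λ = 0.630992, cos λ = 0.775789.
East component: ΔE = −sin λ·ΔX + cos λ·ΔY = −(0.630992)(-482.9) + (0.775789)(-70.3) = 250.17 m.
1° of latitude spans πR/180 = 111195 m; at latitude φ, 1° of longitude spans that × cos φ = 92540.1 m, so Δλ = 250.17 / 92540.1 × 3600 = 9.732″.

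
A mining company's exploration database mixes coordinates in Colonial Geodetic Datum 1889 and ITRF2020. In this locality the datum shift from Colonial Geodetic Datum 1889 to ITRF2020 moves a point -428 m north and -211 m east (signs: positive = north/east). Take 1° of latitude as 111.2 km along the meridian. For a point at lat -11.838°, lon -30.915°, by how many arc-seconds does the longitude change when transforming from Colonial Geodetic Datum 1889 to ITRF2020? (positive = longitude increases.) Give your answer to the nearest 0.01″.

Δλ = -6.98″

At latitude -11.838°, cos φ = 0.978732.
1° of longitude at this latitude = 111.2 × cos φ = 108.83 km, so Δλ = -211.0 / 108834.9 = -0.0019387° = -6.979″.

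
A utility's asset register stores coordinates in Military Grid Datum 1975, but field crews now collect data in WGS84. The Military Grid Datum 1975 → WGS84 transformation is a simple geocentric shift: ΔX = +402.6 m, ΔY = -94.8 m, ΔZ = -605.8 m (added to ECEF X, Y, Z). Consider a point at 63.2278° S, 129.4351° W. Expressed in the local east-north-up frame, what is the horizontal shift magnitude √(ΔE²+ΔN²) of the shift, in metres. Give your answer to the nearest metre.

At φ = -63.2278°, λ = -129.4351°: sin φ = -0.892804, cos φ = 0.450444, sin λ = -0.772345, cos λ = -0.635204.
ΔE = −sin λ·ΔX + cos λ·ΔY = −(-0.772345)·(402.6) + (-0.635204)·(-94.8) = 371.16 m.
ΔN = −sin φ cos λ·ΔX − sin φ sin λ·ΔY + cos φ·ΔZ = −(-0.892804)(-0.635204)(402.6) − (-0.892804)(-0.772345)(-94.8) + (0.450444)(-605.8) = -435.83 m.
Horizontal magnitude = √(ΔE² + ΔN²) = √(371.16² + (-435.83)²) = 572.46 m.

572 m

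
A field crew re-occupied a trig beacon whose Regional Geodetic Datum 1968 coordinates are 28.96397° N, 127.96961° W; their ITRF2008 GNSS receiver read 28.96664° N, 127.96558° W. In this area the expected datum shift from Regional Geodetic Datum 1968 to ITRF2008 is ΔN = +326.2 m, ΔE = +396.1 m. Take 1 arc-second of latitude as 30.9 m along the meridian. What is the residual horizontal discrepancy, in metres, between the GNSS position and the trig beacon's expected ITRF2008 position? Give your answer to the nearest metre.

29 m

Observed coordinate differences: Δφ = +0.00267°, Δλ = +0.00403°.
Converting to metres (1° lat = 111240 m, cos φ = 0.874924): observed ΔN = 297.0 m, observed ΔE = 392.2 m.
Subtracting the expected shift leaves a residual of 297.0 − (326.2) = -29.2 m north and 392.2 − (396.1) = -3.9 m east.
Residual distance = √((-29.2)² + (-3.9)²) = 29.4 m.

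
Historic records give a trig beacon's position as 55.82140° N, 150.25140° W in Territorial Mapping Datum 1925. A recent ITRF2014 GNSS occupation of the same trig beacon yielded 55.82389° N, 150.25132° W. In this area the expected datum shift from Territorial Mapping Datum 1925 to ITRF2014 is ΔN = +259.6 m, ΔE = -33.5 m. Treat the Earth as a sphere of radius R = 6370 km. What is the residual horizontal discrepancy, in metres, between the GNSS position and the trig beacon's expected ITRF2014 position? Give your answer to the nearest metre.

Observed coordinate differences: Δφ = +0.00249°, Δλ = +0.00008°.
Converting to metres (1° lat = 111177 m, cos φ = 0.561774): observed ΔN = 276.8 m, observed ΔE = 5.0 m.
Subtracting the expected shift leaves a residual of 276.8 − (259.6) = 17.2 m north and 5.0 − (-33.5) = 38.5 m east.
Residual distance = √(17.2² + 38.5²) = 42.2 m.

42 m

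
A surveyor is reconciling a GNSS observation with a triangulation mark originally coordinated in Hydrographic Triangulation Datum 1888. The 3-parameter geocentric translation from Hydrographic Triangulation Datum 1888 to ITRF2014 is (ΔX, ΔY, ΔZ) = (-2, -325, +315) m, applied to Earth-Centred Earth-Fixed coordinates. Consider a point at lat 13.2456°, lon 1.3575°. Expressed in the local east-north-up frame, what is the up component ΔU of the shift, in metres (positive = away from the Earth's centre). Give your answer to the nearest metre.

ΔU = 63 m

The local up (radial) axis is (cos φ cos λ, cos φ sin λ, sin φ), giving ΔU = -1.946 − 7.495 + 72.175 = 62.73 m.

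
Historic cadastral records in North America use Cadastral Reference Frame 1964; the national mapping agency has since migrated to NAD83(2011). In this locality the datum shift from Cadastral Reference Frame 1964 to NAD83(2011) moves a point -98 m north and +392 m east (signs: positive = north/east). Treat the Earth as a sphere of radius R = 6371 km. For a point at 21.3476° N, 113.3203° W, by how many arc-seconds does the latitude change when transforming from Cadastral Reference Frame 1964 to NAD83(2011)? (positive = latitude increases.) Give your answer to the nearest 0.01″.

On a sphere of radius R, 1 rad of latitude = R, so Δφ = ΔN / R = -98.0 / 6371000 = -1.5382e-05 rad = -3.173″.

Δφ = -3.17″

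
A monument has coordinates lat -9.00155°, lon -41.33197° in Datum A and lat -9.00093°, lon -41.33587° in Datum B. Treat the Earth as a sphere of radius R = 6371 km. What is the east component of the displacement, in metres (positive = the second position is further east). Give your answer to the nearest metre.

Δφ = -9.00093° − -9.00155° = +0.00062°; Δλ = -41.33587° − -41.33197° = -0.00390°.
1° along a meridian = πR/180 = 111195 m.
ΔN = Δφ × 111195 = 68.9 m; ΔE = Δλ × 111195 × cos(-9.00155°) = -0.00390 × 111195 × 0.987684 = -428.3 m.

ΔE = -428 m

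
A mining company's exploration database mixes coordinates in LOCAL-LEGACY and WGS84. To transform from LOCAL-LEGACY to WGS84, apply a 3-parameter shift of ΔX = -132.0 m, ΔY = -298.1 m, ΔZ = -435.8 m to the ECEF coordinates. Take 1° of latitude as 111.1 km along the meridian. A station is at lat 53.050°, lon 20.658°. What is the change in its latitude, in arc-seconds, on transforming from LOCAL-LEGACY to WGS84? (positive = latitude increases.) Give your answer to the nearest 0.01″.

Δφ = -2.57″

sin φ = 0.799160, cos φ = 0.601118, sin λ = 0.352789, cos λ = 0.935703.
North component: ΔN = −sin φ cos λ·ΔX − sin φ sin λ·ΔY + cos φ·ΔZ = −(0.799160)(0.935703)(-132.0) − (0.799160)(0.352789)(-298.1) + (0.601118)(-435.8) = -79.22 m.
1° of latitude spans 111100 m, so Δφ = -79.22 / 111100 × 3600 = -2.567″.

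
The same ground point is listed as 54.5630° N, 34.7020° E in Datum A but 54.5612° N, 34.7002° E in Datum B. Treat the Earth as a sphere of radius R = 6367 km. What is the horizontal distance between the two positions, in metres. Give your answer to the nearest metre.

231 m

Δφ = 54.5612° − 54.5630° = -0.0018°; Δλ = 34.7002° − 34.7020° = -0.0018°.
1° along a meridian = πR/180 = 111125 m.
ΔN = Δφ × 111125 = -200.0 m; ΔE = Δλ × 111125 × cos(54.5630°) = -0.0018 × 111125 × 0.579807 = -116.0 m.
Distance = √(ΔE² + ΔN²) = √((-116.0)² + (-200.0)²) = 231.2 m.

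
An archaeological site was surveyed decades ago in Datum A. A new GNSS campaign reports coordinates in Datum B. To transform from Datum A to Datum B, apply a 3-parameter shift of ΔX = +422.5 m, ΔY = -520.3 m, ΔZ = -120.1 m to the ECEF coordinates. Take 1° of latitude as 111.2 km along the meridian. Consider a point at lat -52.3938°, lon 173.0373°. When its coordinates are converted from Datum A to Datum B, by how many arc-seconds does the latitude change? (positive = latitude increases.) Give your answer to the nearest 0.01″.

Δφ = -14.75″

sin φ = -0.792224, cos φ = 0.610231, sin λ = 0.121223, cos λ = -0.992625.
North component: ΔN = −sin φ cos λ·ΔX − sin φ sin λ·ΔY + cos φ·ΔZ = −(-0.792224)(-0.992625)(422.5) − (-0.792224)(0.121223)(-520.3) + (0.610231)(-120.1) = -455.50 m.
1° of latitude spans 111200 m, so Δφ = -455.50 / 111200 × 3600 = -14.746″.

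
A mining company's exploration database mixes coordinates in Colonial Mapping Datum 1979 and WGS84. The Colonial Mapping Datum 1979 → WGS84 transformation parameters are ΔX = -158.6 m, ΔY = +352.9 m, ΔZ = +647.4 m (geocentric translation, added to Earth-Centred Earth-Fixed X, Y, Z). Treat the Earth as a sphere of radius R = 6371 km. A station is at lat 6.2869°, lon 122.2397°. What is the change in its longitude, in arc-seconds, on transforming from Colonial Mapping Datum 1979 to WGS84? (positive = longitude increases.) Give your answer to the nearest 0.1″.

Δλ = -1.8″

sin φ = 0.109507, cos φ = 0.993986, sin λ = 0.845824, cos λ = -0.533462.
East component: ΔE = −sin λ·ΔX + cos λ·ΔY = −(0.845824)(-158.6) + (-0.533462)(352.9) = -54.11 m.
1° of latitude spans πR/180 = 111195 m; at latitude φ, 1° of longitude spans that × cos φ = 110526.2 m, so Δλ = -54.11 / 110526.2 × 3600 = -1.762″.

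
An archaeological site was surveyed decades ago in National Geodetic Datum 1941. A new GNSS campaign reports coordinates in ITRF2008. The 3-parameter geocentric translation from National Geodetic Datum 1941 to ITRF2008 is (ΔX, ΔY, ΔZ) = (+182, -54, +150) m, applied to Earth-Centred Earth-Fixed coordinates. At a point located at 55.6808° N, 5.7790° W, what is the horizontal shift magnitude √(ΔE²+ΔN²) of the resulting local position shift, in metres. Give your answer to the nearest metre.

The local east axis at (φ, λ) is (−sin λ, cos λ, 0), so ΔE = −sin(-5.7790°)·182 + cos(-5.7790°)·(-54) = -35.40 m.
The local north axis is (−sin φ cos λ, −sin φ sin λ, cos φ), giving ΔN = -149.552 − 4.491 + 84.570 = -69.47 m.
Horizontal magnitude = √(ΔE² + ΔN²) = √((-35.40)² + (-69.47)²) = 77.97 m.

78 m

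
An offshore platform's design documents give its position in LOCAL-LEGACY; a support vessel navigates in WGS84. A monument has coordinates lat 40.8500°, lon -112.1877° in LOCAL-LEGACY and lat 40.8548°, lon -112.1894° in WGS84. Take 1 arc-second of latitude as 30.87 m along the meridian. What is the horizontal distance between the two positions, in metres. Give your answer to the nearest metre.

552 m

Δφ = 40.8548° − 40.8500° = +0.0048°; Δλ = -112.1894° − -112.1877° = -0.0017°.
1° of latitude = 3600 × 30.87 = 111132 m.
ΔN = Δφ × 111132 = 533.4 m; ΔE = Δλ × 111132 × cos(40.8500°) = -0.0017 × 111132 × 0.756425 = -142.9 m.
Distance = √(ΔE² + ΔN²) = √((-142.9)² + 533.4²) = 552.2 m.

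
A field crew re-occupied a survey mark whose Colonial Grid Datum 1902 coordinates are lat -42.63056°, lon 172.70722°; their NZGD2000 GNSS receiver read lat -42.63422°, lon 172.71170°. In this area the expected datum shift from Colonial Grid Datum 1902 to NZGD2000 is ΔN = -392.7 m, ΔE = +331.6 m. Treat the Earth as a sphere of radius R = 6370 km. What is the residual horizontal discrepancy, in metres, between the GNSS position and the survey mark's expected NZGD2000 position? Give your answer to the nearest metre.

Observed coordinate differences: Δφ = -0.00366°, Δλ = +0.00448°.
Converting to metres (1° lat = 111177 m, cos φ = 0.735736): observed ΔN = -406.9 m, observed ΔE = 366.5 m.
Subtracting the expected shift leaves a residual of -406.9 − (-392.7) = -14.2 m north and 366.5 − (331.6) = 34.9 m east.
Residual distance = √((-14.2)² + 34.9²) = 37.6 m.

38 m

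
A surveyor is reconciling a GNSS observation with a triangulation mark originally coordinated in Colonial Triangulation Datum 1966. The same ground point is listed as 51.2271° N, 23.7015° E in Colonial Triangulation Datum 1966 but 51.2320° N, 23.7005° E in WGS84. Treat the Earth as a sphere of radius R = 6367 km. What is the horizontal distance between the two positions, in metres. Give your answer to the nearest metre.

549 m

Δφ = 51.2320° − 51.2271° = +0.0049°; Δλ = 23.7005° − 23.7015° = -0.0010°.
1° along a meridian = πR/180 = 111125 m.
ΔN = Δφ × 111125 = 544.5 m; ΔE = Δλ × 111125 × cos(51.2271°) = -0.0010 × 111125 × 0.626235 = -69.6 m.
Distance = √(ΔE² + ΔN²) = √((-69.6)² + 544.5²) = 548.9 m.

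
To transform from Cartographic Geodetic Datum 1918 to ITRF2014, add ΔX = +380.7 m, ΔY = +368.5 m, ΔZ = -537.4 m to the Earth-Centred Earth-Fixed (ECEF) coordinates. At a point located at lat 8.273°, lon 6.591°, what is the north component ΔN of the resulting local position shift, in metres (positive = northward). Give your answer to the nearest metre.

At φ = 8.273°, λ = 6.591°: sin φ = 0.143890, cos φ = 0.989594, sin λ = 0.114781, cos λ = 0.993391.
ΔN = −sin φ cos λ·ΔX − sin φ sin λ·ΔY + cos φ·ΔZ = −(0.143890)(0.993391)(380.7) − (0.143890)(0.114781)(368.5) + (0.989594)(-537.4) = -592.31 m.

ΔN = -592 m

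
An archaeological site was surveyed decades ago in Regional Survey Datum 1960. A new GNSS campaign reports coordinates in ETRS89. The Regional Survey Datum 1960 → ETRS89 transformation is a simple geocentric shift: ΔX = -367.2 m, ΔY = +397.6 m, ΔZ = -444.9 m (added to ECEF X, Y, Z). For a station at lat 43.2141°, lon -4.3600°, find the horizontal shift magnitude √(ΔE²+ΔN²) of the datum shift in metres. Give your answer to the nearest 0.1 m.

At φ = 43.2141°, λ = -4.3600°: sin φ = 0.684726, cos φ = 0.728800, sin λ = -0.076023, cos λ = 0.997106.
ΔE = −sin λ·ΔX + cos λ·ΔY = −(-0.076023)·(-367.2) + (0.997106)·(397.6) = 368.53 m.
ΔN = −sin φ cos λ·ΔX − sin φ sin λ·ΔY + cos φ·ΔZ = −(0.684726)(0.997106)(-367.2) − (0.684726)(-0.076023)(397.6) + (0.728800)(-444.9) = -52.84 m.
Horizontal magnitude = √(ΔE² + ΔN²) = √(368.53² + (-52.84)²) = 372.30 m.

372.3 m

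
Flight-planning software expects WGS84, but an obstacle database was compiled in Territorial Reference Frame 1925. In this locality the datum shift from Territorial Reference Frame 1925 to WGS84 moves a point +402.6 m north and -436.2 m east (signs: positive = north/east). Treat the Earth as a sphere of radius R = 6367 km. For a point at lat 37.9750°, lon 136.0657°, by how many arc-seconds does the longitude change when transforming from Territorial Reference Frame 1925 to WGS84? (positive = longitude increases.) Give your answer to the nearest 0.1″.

At latitude 37.9750°, cos φ = 0.788279.
One radian of longitude at latitude φ spans R cos φ, so Δλ = ΔE / (R cos φ) = -436.2 / (6367000 × 0.788279) = -8.6910e-05 rad = -17.927″.

Δλ = -17.9″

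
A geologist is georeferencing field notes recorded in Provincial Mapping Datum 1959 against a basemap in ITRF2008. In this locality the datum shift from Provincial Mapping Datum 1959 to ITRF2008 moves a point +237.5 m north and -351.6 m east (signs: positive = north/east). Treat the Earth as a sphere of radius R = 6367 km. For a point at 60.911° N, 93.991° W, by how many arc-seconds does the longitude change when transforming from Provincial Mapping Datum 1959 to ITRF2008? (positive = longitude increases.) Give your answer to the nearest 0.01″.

Δλ = -23.43″

At latitude 60.911°, cos φ = 0.486168.
One radian of longitude at latitude φ spans R cos φ, so Δλ = ΔE / (R cos φ) = -351.6 / (6367000 × 0.486168) = -1.1359e-04 rad = -23.429″.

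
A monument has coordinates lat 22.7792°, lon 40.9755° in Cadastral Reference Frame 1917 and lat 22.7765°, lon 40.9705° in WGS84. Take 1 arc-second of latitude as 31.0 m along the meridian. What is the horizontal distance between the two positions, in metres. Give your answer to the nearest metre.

596 m

Δφ = 22.7765° − 22.7792° = -0.0027°; Δλ = 40.9705° − 40.9755° = -0.0050°.
1° of latitude = 3600 × 31.00 = 111600 m.
ΔN = Δφ × 111600 = -301.3 m; ΔE = Δλ × 111600 × cos(22.7792°) = -0.0050 × 111600 × 0.922004 = -514.5 m.
Distance = √(ΔE² + ΔN²) = √((-514.5)² + (-301.3)²) = 596.2 m.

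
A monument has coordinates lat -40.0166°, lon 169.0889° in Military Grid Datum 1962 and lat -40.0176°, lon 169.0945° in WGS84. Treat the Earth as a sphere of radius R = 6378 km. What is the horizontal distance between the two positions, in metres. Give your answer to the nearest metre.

490 m

Δφ = -40.0176° − -40.0166° = -0.0010°; Δλ = 169.0945° − 169.0889° = +0.0056°.
1° along a meridian = πR/180 = 111317 m.
ΔN = Δφ × 111317 = -111.3 m; ΔE = Δλ × 111317 × cos(-40.0166°) = +0.0056 × 111317 × 0.765858 = 477.4 m.
Distance = √(ΔE² + ΔN²) = √(477.4² + (-111.3)²) = 490.2 m.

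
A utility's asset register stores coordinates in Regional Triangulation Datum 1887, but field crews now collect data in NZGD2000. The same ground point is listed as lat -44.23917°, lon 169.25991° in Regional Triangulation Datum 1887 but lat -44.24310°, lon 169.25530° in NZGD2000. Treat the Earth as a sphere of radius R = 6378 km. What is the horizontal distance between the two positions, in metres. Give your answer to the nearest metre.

Δφ = -44.24310° − -44.23917° = -0.00393°; Δλ = 169.25530° − 169.25991° = -0.00461°.
1° along a meridian = πR/180 = 111317 m.
ΔN = Δφ × 111317 = -437.5 m; ΔE = Δλ × 111317 × cos(-44.23917°) = -0.00461 × 111317 × 0.716434 = -367.7 m.
Distance = √(ΔE² + ΔN²) = √((-367.7)² + (-437.5)²) = 571.4 m.

571 m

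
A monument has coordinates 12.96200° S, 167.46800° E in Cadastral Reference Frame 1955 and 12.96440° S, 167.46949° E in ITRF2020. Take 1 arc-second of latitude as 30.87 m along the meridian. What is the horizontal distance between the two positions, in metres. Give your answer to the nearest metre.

312 m

Δφ = -12.96440° − -12.96200° = -0.00240°; Δλ = 167.46949° − 167.46800° = +0.00149°.
1° of latitude = 3600 × 30.87 = 111132 m.
ΔN = Δφ × 111132 = -266.7 m; ΔE = Δλ × 111132 × cos(-12.96200°) = +0.00149 × 111132 × 0.974519 = 161.4 m.
Distance = √(ΔE² + ΔN²) = √(161.4² + (-266.7)²) = 311.7 m.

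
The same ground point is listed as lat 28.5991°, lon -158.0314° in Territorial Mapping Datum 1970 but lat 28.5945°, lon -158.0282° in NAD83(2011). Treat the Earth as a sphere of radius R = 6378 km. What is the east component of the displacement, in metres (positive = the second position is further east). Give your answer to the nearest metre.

ΔE = 313 m

Δφ = 28.5945° − 28.5991° = -0.0046°; Δλ = -158.0282° − -158.0314° = +0.0032°.
1° along a meridian = πR/180 = 111317 m.
ΔN = Δφ × 111317 = -512.1 m; ΔE = Δλ × 111317 × cos(28.5991°) = +0.0032 × 111317 × 0.877990 = 312.8 m.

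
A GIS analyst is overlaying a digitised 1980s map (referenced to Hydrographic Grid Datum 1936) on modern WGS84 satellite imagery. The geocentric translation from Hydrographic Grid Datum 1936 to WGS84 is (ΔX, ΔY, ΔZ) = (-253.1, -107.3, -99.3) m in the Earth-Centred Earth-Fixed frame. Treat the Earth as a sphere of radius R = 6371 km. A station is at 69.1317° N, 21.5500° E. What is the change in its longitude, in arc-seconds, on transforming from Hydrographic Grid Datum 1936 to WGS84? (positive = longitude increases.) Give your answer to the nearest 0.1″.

Δλ = -0.6″

sin φ = 0.934402, cos φ = 0.356221, sin λ = 0.367313, cos λ = 0.930097.
East component: ΔE = −sin λ·ΔX + cos λ·ΔY = −(0.367313)(-253.1) + (0.930097)(-107.3) = -6.83 m.
1° of latitude spans πR/180 = 111195 m; at latitude φ, 1° of longitude spans that × cos φ = 39610.0 m, so Δλ = -6.83 / 39610.0 × 3600 = -0.621″.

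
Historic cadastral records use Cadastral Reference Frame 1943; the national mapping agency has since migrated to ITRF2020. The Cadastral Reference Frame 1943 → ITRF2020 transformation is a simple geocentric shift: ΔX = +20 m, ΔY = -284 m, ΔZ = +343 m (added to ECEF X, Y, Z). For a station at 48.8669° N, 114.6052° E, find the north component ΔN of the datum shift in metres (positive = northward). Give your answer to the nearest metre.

ΔN = 426 m

The local north axis is (−sin φ cos λ, −sin φ sin λ, cos φ), giving ΔN = 6.272 + 194.481 + 225.629 = 426.38 m.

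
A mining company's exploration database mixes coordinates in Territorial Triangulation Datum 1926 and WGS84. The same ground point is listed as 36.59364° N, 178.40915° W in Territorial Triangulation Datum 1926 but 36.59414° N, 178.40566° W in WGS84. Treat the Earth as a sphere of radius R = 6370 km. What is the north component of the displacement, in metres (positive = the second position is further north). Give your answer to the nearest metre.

ΔN = 56 m

Δφ = 36.59414° − 36.59364° = +0.00050°; Δλ = -178.40566° − -178.40915° = +0.00349°.
1° along a meridian = πR/180 = 111177 m.
ΔN = Δφ × 111177 = 55.6 m; ΔE = Δλ × 111177 × cos(36.59364°) = +0.00349 × 111177 × 0.802884 = 311.5 m.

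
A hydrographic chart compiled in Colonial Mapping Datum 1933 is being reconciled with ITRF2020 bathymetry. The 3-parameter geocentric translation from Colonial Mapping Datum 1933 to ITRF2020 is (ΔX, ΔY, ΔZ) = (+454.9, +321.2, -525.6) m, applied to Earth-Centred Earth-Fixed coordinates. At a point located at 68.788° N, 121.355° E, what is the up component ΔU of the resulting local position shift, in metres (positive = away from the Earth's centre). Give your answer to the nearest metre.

ΔU = -476 m

At φ = 68.788°, λ = 121.355°: sin φ = 0.932248, cos φ = 0.361820, sin λ = 0.853960, cos λ = -0.520339.
ΔU = cos φ cos λ·ΔX + cos φ sin λ·ΔY + sin φ·ΔZ = (0.361820)(-0.520339)(454.9) + (0.361820)(0.853960)(321.2) + (0.932248)(-525.6) = -476.39 m.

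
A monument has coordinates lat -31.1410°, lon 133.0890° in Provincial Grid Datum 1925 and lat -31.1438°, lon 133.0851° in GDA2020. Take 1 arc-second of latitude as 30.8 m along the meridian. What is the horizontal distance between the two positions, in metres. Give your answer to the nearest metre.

483 m

Δφ = -31.1438° − -31.1410° = -0.0028°; Δλ = 133.0851° − 133.0890° = -0.0039°.
1° of latitude = 3600 × 30.80 = 110880 m.
ΔN = Δφ × 110880 = -310.5 m; ΔE = Δλ × 110880 × cos(-31.1410°) = -0.0039 × 110880 × 0.855897 = -370.1 m.
Distance = √(ΔE² + ΔN²) = √((-370.1)² + (-310.5)²) = 483.1 m.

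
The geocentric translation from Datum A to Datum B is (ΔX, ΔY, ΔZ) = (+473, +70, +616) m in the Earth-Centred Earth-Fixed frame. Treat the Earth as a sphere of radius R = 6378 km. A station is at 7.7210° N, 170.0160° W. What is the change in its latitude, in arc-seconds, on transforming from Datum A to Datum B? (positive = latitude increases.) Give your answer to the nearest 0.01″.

sin φ = 0.134349, cos φ = 0.990934, sin λ = -0.173373, cos λ = -0.984856.
North component: ΔN = −sin φ cos λ·ΔX − sin φ sin λ·ΔY + cos φ·ΔZ = −(0.134349)(-0.984856)(473) − (0.134349)(-0.173373)(70) + (0.990934)(616) = 674.63 m.
1° of latitude spans πR/180 = 111317 m, so Δφ = 674.63 / 111317 × 3600 = 21.818″.

Δφ = 21.82″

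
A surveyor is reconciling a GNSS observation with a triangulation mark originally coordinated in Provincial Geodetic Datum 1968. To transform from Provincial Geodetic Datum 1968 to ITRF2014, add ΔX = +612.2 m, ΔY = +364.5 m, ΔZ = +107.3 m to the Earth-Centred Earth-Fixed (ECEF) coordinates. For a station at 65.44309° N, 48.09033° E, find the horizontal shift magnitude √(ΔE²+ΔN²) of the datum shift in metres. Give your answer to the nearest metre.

612 m

The local east axis at (φ, λ) is (−sin λ, cos λ, 0), so ΔE = −sin(48.09033°)·612.2 + cos(48.09033°)·364.5 = -212.13 m.
The local north axis is (−sin φ cos λ, −sin φ sin λ, cos φ), giving ΔN = -371.936 − 246.725 + 44.594 = -574.07 m.
Horizontal magnitude = √(ΔE² + ΔN²) = √((-212.13)² + (-574.07)²) = 612.01 m.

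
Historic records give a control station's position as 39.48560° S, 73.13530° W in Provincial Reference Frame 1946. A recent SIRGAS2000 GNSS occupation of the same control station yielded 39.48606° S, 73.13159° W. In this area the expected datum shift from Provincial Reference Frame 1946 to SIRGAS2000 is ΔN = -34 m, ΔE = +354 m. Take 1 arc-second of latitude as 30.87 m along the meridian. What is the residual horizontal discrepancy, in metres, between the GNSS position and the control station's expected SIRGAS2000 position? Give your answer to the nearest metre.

40 m

Observed coordinate differences: Δφ = -0.00046°, Δλ = +0.00371°.
Converting to metres (1° lat = 111132 m, cos φ = 0.771784): observed ΔN = -51.1 m, observed ΔE = 318.2 m.
Subtracting the expected shift leaves a residual of -51.1 − (-34) = -17.1 m north and 318.2 − (354) = -35.8 m east.
Residual distance = √((-17.1)² + (-35.8)²) = 39.7 m.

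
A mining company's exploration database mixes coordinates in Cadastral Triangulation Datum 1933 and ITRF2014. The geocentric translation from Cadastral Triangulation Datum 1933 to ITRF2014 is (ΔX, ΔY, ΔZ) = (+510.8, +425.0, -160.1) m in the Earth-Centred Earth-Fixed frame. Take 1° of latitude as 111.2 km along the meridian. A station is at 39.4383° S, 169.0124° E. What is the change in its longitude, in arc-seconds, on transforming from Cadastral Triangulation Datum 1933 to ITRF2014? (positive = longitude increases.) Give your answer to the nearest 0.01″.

Δλ = -21.57″

sin φ = -0.635247, cos φ = 0.772309, sin λ = 0.190597, cos λ = -0.981668.
East component: ΔE = −sin λ·ΔX + cos λ·ΔY = −(0.190597)(510.8) + (-0.981668)(425.0) = -514.57 m.
1° of latitude spans 111200 m; at latitude φ, 1° of longitude spans that × cos φ = 85880.8 m, so Δλ = -514.57 / 85880.8 × 3600 = -21.570″.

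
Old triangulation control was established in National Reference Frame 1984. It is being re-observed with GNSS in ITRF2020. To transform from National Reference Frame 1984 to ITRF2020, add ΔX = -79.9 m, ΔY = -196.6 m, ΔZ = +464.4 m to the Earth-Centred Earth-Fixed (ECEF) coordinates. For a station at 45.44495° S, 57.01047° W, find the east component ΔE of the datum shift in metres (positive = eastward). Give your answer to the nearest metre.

ΔE = -174 m

The local east axis at (φ, λ) is (−sin λ, cos λ, 0), so ΔE = −sin(-57.01047°)·(-79.9) + cos(-57.01047°)·(-196.6) = -174.06 m.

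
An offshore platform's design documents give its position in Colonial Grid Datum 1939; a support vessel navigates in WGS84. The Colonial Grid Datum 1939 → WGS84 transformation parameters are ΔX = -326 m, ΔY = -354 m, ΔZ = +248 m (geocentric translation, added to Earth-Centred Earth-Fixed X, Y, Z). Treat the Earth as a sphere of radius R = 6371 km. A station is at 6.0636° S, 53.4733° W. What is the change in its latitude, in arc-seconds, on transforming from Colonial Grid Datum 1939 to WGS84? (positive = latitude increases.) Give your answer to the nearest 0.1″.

sin φ = -0.105632, cos φ = 0.994405, sin λ = -0.803580, cos λ = 0.595197.
North component: ΔN = −sin φ cos λ·ΔX − sin φ sin λ·ΔY + cos φ·ΔZ = −(-0.105632)(0.595197)(-326) − (-0.105632)(-0.803580)(-354) + (0.994405)(248) = 256.17 m.
1° of latitude spans πR/180 = 111195 m, so Δφ = 256.17 / 111195 × 3600 = 8.293″.

Δφ = 8.3″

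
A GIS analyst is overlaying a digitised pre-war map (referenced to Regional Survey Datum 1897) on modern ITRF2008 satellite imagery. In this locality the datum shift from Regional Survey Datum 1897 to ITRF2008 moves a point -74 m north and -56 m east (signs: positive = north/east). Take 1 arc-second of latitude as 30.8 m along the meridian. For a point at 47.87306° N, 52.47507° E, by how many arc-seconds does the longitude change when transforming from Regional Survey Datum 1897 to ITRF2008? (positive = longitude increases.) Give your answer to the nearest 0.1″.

At latitude 47.87306°, cos φ = 0.670775.
1″ of longitude at this latitude = 30.80 × cos φ = 20.6599 m, so Δλ = -56.0 / 20.6599 = -2.711″.

Δλ = -2.7″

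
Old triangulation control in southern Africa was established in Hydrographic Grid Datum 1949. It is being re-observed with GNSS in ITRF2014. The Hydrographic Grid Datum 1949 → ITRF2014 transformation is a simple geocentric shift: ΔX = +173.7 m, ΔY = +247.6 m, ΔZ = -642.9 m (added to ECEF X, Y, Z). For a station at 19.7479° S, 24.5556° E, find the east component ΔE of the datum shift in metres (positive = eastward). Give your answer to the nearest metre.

ΔE = 153 m

The local east axis at (φ, λ) is (−sin λ, cos λ, 0), so ΔE = −sin(24.5556°)·173.7 + cos(24.5556°)·247.6 = 153.02 m.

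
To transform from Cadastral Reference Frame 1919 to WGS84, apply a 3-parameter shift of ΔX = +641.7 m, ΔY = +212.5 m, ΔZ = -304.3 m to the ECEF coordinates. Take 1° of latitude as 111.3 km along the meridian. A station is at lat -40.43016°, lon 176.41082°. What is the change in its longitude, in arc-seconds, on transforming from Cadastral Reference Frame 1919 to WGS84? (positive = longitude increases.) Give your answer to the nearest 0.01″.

Δλ = -10.72″

sin φ = -0.648521, cos φ = 0.761197, sin λ = 0.062602, cos λ = -0.998039.
East component: ΔE = −sin λ·ΔX + cos λ·ΔY = −(0.062602)(641.7) + (-0.998039)(212.5) = -252.25 m.
1° of latitude spans 111300 m; at latitude φ, 1° of longitude spans that × cos φ = 84721.2 m, so Δλ = -252.25 / 84721.2 × 3600 = -10.719″.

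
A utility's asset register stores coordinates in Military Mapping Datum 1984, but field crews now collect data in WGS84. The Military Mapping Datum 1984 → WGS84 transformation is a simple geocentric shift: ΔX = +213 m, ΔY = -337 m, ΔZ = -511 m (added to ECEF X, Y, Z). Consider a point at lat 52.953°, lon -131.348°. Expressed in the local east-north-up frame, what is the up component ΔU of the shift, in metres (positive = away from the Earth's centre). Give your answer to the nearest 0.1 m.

ΔU = -340.2 m

At φ = 52.953°, λ = -131.348°: sin φ = 0.798142, cos φ = 0.602470, sin λ = -0.750711, cos λ = -0.660631.
ΔU = cos φ cos λ·ΔX + cos φ sin λ·ΔY + sin φ·ΔZ = (0.602470)(-0.660631)(213) + (0.602470)(-0.750711)(-337) + (0.798142)(-511) = -340.21 m.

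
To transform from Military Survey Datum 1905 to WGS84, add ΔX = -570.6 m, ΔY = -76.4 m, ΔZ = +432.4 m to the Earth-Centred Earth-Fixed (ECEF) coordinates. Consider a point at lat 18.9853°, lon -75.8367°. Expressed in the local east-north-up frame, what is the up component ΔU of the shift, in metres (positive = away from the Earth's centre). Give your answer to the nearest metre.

ΔU = 79 m

At φ = 18.9853°, λ = -75.8367°: sin φ = 0.325326, cos φ = 0.945602, sin λ = -0.969602, cos λ = 0.244686.
ΔU = cos φ cos λ·ΔX + cos φ sin λ·ΔY + sin φ·ΔZ = (0.945602)(0.244686)(-570.6) + (0.945602)(-0.969602)(-76.4) + (0.325326)(432.4) = 78.70 m.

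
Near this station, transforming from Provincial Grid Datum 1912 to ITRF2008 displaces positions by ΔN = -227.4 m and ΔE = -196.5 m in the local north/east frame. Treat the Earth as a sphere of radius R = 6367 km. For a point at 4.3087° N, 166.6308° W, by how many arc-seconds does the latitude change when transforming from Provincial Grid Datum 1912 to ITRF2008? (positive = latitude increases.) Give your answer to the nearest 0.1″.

On a sphere of radius R, 1 rad of latitude = R, so Δφ = ΔN / R = -227.4 / 6367000 = -3.5715e-05 rad = -7.367″.

Δφ = -7.4″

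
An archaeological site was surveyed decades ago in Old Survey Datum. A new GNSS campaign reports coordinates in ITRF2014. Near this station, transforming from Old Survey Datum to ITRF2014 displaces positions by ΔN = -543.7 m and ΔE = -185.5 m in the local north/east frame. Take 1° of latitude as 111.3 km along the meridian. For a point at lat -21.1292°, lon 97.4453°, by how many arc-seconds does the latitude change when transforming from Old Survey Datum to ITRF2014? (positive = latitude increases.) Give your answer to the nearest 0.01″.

Δφ = -17.59″

1° of latitude = 111.3 km, so Δφ = -543.7 / 111300 = -0.0048850° = -17.586″.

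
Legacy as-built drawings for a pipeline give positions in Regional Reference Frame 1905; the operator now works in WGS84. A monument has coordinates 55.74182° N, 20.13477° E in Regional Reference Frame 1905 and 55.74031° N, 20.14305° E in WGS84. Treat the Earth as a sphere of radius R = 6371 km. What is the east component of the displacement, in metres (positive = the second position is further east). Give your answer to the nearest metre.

ΔE = 518 m

Δφ = 55.74031° − 55.74182° = -0.00151°; Δλ = 20.14305° − 20.13477° = +0.00828°.
1° along a meridian = πR/180 = 111195 m.
ΔN = Δφ × 111195 = -167.9 m; ΔE = Δλ × 111195 × cos(55.74182°) = +0.00828 × 111195 × 0.562923 = 518.3 m.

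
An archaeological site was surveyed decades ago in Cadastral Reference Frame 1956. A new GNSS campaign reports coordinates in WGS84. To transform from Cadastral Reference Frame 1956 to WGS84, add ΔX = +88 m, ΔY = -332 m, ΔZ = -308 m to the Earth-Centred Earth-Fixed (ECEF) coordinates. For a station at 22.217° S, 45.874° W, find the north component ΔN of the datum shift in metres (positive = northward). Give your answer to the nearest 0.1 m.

ΔN = -171.9 m

The local north axis is (−sin φ cos λ, −sin φ sin λ, cos φ), giving ΔN = 23.167 + 90.110 − 285.134 = -171.86 m.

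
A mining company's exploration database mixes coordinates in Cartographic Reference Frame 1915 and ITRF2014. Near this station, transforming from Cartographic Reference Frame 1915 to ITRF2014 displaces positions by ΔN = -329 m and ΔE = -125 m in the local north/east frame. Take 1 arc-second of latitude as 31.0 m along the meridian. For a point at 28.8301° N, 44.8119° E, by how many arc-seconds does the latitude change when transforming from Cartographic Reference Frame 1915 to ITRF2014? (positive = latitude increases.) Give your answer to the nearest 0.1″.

Δφ = -10.6″

1″ of latitude = 31.00 m, so Δφ = -329.0 / 31.00 = -10.613″.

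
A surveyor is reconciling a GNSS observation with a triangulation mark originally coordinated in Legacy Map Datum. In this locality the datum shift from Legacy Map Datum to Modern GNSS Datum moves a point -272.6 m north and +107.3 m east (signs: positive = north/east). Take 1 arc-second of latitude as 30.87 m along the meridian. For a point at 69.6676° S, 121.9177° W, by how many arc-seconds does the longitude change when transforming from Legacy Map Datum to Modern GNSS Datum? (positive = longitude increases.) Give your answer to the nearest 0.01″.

At latitude -69.6676°, cos φ = 0.347466.
1″ of longitude at this latitude = 30.87 × cos φ = 10.7263 m, so Δλ = 107.3 / 10.7263 = 10.003″.

Δλ = 10.00″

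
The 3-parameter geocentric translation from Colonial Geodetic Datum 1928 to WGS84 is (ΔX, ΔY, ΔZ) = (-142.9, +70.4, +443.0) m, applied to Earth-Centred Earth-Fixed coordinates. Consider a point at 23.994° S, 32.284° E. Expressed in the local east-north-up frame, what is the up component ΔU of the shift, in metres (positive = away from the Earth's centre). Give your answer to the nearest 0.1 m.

ΔU = -256.2 m

The local up (radial) axis is (cos φ cos λ, cos φ sin λ, sin φ), giving ΔU = -110.370 + 34.353 − 180.142 = -256.16 m.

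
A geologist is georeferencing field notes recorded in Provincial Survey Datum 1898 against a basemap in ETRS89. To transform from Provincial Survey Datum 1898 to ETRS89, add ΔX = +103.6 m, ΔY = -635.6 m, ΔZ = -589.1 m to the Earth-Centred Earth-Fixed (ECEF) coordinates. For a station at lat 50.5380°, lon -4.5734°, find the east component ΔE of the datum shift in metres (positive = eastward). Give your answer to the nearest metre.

The local east axis at (φ, λ) is (−sin λ, cos λ, 0), so ΔE = −sin(-4.5734°)·103.6 + cos(-4.5734°)·(-635.6) = -625.32 m.

ΔE = -625 m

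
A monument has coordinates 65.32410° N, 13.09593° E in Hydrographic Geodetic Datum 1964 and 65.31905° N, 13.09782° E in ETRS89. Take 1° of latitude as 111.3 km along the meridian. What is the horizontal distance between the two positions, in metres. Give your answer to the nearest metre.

569 m

Δφ = 65.31905° − 65.32410° = -0.00505°; Δλ = 13.09782° − 13.09593° = +0.00189°.
ΔN = Δφ × 111300 = -562.1 m; ΔE = Δλ × 111300 × cos(65.32410°) = +0.00189 × 111300 × 0.417485 = 87.8 m.
Distance = √(ΔE² + ΔN²) = √(87.8² + (-562.1)²) = 568.9 m.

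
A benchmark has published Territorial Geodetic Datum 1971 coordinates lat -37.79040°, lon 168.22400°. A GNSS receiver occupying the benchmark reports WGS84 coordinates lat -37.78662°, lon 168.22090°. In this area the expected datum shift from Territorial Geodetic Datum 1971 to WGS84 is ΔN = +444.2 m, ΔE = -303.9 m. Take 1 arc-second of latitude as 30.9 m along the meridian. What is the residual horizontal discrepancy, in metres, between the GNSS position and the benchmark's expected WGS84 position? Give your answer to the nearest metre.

Observed coordinate differences: Δφ = +0.00378°, Δλ = -0.00310°.
Converting to metres (1° lat = 111240 m, cos φ = 0.790258): observed ΔN = 420.5 m, observed ΔE = -272.5 m.
Subtracting the expected shift leaves a residual of 420.5 − (444.2) = -23.7 m north and -272.5 − (-303.9) = 31.4 m east.
Residual distance = √((-23.7)² + 31.4²) = 39.3 m.

39 m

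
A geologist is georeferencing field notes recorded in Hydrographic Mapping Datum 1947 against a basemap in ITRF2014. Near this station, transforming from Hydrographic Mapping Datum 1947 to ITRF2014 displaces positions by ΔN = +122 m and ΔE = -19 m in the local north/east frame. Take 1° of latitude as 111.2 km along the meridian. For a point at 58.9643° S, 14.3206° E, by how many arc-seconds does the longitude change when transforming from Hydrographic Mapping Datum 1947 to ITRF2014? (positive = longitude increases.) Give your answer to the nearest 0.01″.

Δλ = -1.19″

At latitude -58.9643°, cos φ = 0.515572.
1° of longitude at this latitude = 111.2 × cos φ = 57.33 km, so Δλ = -19.0 / 57331.6 = -0.0003314° = -1.193″.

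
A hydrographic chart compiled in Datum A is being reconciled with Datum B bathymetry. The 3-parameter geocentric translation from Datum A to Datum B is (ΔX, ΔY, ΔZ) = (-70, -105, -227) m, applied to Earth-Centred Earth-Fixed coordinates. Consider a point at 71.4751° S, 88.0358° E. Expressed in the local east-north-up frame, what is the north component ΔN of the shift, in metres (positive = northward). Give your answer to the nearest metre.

ΔN = -174 m

At φ = -71.4751°, λ = 88.0358°: sin φ = -0.948186, cos φ = 0.317717, sin λ = 0.999412, cos λ = 0.034275.
ΔN = −sin φ cos λ·ΔX − sin φ sin λ·ΔY + cos φ·ΔZ = −(-0.948186)(0.034275)(-70) − (-0.948186)(0.999412)(-105) + (0.317717)(-227) = -173.90 m.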